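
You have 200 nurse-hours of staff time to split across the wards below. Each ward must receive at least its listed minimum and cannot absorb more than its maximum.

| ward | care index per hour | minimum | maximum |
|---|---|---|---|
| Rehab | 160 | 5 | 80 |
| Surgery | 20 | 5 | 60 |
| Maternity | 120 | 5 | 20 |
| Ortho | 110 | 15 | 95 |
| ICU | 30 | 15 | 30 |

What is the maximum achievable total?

24550

Meeting every minimum uses 5+5+5+15+15 = 45 nurse-hours, leaving 155.
Order the wards by care index per hour: Rehab 160 > Maternity 120 > Ortho 110 > ICU 30 > Surgery 20.
Give Rehab 75 more to hit its cap of 80 → 80 left.
Maternity takes 15 more to reach its cap of 20 → 65 left.
Ortho has room for 80 more but only 65 remain, so it gets 80.
Total = 160×80 + 20×5 + 120×20 + 110×80 + 30×15 = 24550.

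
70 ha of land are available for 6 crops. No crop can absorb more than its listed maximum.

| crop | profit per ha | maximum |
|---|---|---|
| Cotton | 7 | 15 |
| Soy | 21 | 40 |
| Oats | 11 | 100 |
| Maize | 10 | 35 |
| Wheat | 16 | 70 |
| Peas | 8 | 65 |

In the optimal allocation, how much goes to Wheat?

30

Order the crops by profit per ha: Soy 21 > Wheat 16 > Oats 11 > Maize 10 > Peas 8 > Cotton 7.
Give Soy 40 to hit its cap of 40 ; 30 left.
Only 30 left; Wheat takes them to reach 30.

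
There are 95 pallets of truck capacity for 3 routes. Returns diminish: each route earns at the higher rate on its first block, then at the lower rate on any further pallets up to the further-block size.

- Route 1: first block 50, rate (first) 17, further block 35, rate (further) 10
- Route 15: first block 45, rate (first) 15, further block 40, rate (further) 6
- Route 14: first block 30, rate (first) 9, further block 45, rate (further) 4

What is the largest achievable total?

Treat each block as its own option and order by rate: Route 1/first 17 > Route 15/first 15 > Route 1/second 10 > Route 14/first 9 > Route 15/second 6 > Route 14/second 4.
Fill Route 1 first block (50 at 17) → 45 left.
Route 15 first at 15: fill all 45 → 0 left.
Total = 17×50 + 15×45 = 1525.

1525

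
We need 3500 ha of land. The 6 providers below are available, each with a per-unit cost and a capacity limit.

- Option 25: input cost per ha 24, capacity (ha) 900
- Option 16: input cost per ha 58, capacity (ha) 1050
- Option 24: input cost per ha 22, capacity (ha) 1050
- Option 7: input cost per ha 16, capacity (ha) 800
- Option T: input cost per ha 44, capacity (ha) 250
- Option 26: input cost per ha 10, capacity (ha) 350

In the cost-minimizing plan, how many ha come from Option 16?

Fill from the cheapest provider first.
Option 26 (10): use full 350 → 3150 ha to go.
Option 7 (16): use full 800 → 2350 ha to go.
Take 1050 from Option 24 at 22 → need 1300 more.
Option 25 (24): use full 900 → 400 ha to go.
Option T (44): use full 250 → 150 ha to go.
Option 16 at 58: take 150 of its 1050 → requirement met.

150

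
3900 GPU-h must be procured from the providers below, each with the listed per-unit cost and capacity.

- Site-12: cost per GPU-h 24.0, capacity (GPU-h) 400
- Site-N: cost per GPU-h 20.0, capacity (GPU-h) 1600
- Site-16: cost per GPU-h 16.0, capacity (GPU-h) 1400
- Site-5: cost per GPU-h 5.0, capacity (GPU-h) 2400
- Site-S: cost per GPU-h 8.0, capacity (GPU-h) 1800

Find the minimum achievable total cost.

Cheapest first:
Take 2400 from Site-5 at 5.0 → need 1500 more.
Site-S at 8.0: take 1500 of its 1800 → requirement met.
Site-16, Site-N, Site-12: unused.
Cost = 2400×5.0 + 1500×8.0 = 24000.

24000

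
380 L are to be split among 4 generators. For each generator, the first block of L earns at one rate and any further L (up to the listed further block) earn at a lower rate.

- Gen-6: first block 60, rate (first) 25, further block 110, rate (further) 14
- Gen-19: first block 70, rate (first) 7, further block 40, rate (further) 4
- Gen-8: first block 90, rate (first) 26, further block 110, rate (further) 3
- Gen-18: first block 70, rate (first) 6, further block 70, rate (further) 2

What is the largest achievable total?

Order all 8 blocks by rate: Gen-8/T1 26 > Gen-6/T1 25 > Gen-6/T2 14 > Gen-19/T1 7 > Gen-18/T1 6 > Gen-19/T2 4 > Gen-8/T2 3 > Gen-18/T2 2.
Fill Gen-8 T1 block (90 at 26) → 290 left.
Gen-6 T1 at 25: fill all 60 → 230 left.
Gen-6 T2 at 14: fill all 110 → 120 left.
Gen-19 T1 at 7: fill all 70 → 50 left.
Gen-18/T1: +50 of 70 at 6; pool empty.
Total = 26×90 + 25×60 + 14×110 + 7×70 + 6×50 = 6170.

6170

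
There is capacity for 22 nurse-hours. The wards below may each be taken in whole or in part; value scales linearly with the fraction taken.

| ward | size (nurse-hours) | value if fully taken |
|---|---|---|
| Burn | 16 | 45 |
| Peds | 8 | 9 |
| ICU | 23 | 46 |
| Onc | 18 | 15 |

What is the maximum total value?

57

Rank by value-to-size ratio: Burn 45/16≈2.81, ICU 46/23≈2, Peds 9/8≈1.12, Onc 15/18≈0.833.
Take all of Burn (16 nurse-hours, value 45) — 6 nurse-hours left.
Only 6 nurse-hours remain; take 6/23 of ICU for value 46×6/23 = 12.
Total value = 57.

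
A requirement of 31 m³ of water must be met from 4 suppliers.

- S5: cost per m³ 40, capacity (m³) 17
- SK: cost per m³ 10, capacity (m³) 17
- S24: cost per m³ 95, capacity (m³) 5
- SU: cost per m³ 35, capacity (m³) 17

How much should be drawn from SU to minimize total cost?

Use suppliers in increasing cost order.
SK at 10: take all 17 m³ — 14 still needed.
SU (35): take the remaining 14 — done.
S5, S24: unused.

14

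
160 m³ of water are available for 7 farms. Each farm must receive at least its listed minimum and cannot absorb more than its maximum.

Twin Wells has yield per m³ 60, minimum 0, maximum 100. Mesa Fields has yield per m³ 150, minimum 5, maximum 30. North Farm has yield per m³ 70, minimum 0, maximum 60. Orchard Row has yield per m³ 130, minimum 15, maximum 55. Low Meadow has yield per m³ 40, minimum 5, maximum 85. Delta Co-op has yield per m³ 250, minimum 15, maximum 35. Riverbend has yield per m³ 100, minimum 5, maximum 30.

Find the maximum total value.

23950

Meeting every minimum uses 0+5+0+15+5+15+5 = 45 m³, leaving 115.
Rank by yield per m³: Delta Co-op 250 > Mesa Fields 150 > Orchard Row 130 > Riverbend 100 > North Farm 70 > Twin Wells 60 > Low Meadow 40.
Delta Co-op takes 20 more to reach its cap of 35 ; 95 left.
Mesa Fields: +25 to 30 (cap) ; 70 left.
Give Orchard Row 40 more to hit its cap of 55 ; 30 left.
Riverbend: +25 to 30 (cap) ; 5 left.
North Farm: +5 (room for 60) → 5. Pool exhausted.
Total = 150×30 + 70×5 + 130×55 + 40×5 + 250×35 + 100×30 = 23950.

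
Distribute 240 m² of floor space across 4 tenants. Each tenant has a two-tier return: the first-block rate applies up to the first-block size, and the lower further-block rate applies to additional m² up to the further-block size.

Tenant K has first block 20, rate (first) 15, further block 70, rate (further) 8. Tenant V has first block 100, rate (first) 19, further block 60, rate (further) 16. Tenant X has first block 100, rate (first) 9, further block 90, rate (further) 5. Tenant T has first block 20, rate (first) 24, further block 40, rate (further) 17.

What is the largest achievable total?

4320

Rank every tier by rate: Tenant T/tier1 24 > Tenant V/tier1 19 > Tenant T/tier2 17 > Tenant V/tier2 16 > Tenant K/tier1 15 > Tenant X/tier1 9 > Tenant K/tier2 8 > Tenant X/tier2 5.
Fill Tenant T tier1 block (20 at 24) → 220 left.
Tenant V tier1 at 19: fill all 100 → 120 left.
Fill Tenant T tier2 block (40 at 17) → 80 left.
Tenant V/tier2 (16): +60 → 20 left.
Tenant K/tier1 (15): +20 → 0 left.
Total = 24×20 + 19×100 + 17×40 + 16×60 + 15×20 = 4320.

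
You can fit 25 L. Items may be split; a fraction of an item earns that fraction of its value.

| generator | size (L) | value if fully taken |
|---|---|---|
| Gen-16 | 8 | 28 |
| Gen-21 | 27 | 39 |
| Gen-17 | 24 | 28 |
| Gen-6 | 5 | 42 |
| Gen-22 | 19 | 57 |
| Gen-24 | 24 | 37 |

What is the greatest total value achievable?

106

Rank by value-to-size ratio: Gen-6 42/5≈8.4, Gen-16 28/8≈3.5, Gen-22 57/19≈3, Gen-24 37/24≈1.54, Gen-21 39/27≈1.44, Gen-17 28/24≈1.17.
Gen-6: take in full, 5 L for value 42 → 20 left.
All 8 L of Gen-16 fit (value 28) → 12 remain.
Only 12 L remain; take 12/19 of Gen-22 for value 57×12/19 = 36.
Total value = 106.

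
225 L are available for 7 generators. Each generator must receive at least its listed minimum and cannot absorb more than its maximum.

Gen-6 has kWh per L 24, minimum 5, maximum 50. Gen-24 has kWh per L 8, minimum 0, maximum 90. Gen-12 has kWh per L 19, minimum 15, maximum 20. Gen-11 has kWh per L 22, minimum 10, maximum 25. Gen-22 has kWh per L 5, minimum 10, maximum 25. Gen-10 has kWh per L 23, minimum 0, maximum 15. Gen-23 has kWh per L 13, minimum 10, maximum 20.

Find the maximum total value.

Meeting every minimum uses 5+0+15+10+10+0+10 = 50 L, leaving 175.
Highest kWh per L first: Gen-6 24 > Gen-10 23 > Gen-11 22 > Gen-12 19 > Gen-23 13 > Gen-24 8 > Gen-22 5.
Gen-6: +45 to 50 (cap) ; 130 left.
Gen-10: +15 to 15 (cap) ; 115 left.
Gen-11: +15 to 25 (cap) ; 100 left.
Gen-12 takes 5 more to reach its cap of 20 ; 95 left.
Gen-23: +10 to 20 (cap) ; 85 left.
Gen-24: +85 (room for 90) → 85. Pool exhausted.
Total = 24×50 + 8×85 + 19×20 + 22×25 + 5×10 + 23×15 + 13×20 = 3465.

3465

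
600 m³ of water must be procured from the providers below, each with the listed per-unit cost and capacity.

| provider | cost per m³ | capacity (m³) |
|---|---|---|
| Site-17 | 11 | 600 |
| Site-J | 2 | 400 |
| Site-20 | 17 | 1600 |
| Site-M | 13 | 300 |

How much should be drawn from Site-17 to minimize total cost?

200

Fill from the cheapest provider first.
Take 400 from Site-J at 2 → need 200 more.
Take 200 from Site-17 at 11 to finish.
Site-M, Site-20: unused.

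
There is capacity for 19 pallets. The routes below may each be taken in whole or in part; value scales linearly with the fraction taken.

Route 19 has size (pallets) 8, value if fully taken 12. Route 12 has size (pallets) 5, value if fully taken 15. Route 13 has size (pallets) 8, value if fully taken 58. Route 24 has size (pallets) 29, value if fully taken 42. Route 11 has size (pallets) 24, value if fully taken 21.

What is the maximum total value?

Rank by value-to-size ratio: Route 13 58/8≈7.25, Route 12 15/5≈3, Route 19 12/8≈1.5, Route 24 42/29≈1.45, Route 11 21/24≈0.875.
Take all of Route 13 (8 pallets, value 58) — 11 pallets left.
All 5 pallets of Route 12 fit (value 15) — 6 remain.
Only 6 pallets remain; take 6/8 of Route 19 for value 12×6/8 = 9.
Total value = 82.

82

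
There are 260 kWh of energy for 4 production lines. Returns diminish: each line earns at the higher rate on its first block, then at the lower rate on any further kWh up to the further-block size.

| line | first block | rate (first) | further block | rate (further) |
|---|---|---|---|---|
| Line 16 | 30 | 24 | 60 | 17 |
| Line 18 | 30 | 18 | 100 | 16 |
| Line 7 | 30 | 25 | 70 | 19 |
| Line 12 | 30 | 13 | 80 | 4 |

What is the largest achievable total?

5000

Rank every tier by rate: Line 7/tier1 25 > Line 16/tier1 24 > Line 7/tier2 19 > Line 18/tier1 18 > Line 16/tier2 17 > Line 18/tier2 16 > Line 12/tier1 13 > Line 12/tier2 4.
Line 7/tier1 (25): +30 ; 230 left.
Line 16/tier1 (24): +30 ; 200 left.
Line 7 tier2 at 19: fill all 70 ; 130 left.
Line 18 tier1 at 18: fill all 30 ; 100 left.
Line 16/tier2 (17): +60 ; 40 left.
Line 18 tier2 at 16: only 40 left, fill 40.
Total = 25×30 + 24×30 + 19×70 + 18×30 + 17×60 + 16×40 = 5000.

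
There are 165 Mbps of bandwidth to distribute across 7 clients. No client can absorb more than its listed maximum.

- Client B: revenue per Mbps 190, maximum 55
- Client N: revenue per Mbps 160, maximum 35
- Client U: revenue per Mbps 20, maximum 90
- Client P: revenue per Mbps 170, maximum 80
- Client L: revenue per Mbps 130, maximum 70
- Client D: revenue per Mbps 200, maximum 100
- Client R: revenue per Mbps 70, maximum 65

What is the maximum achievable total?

32150

Order the clients by revenue per Mbps: Client D 200 > Client B 190 > Client P 170 > Client N 160 > Client L 130 > Client R 70 > Client U 20.
Client D: +100 to 100 (cap) ; 65 left.
Client B takes 55 to reach its cap of 55 ; 10 left.
Only 10 left; Client P takes them to reach 10.
Total = 190×55 + 170×10 + 200×100 = 32150.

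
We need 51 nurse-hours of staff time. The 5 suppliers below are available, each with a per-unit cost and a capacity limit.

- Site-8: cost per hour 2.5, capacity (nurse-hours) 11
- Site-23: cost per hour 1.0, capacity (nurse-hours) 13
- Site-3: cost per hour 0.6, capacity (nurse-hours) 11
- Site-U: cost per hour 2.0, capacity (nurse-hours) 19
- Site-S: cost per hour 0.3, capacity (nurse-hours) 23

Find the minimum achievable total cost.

Use suppliers in increasing cost order.
Site-S (0.3): use full 23 → 28 nurse-hours to go.
Site-3 (0.6): use full 11 → 17 nurse-hours to go.
Site-23 (1.0): use full 13 → 4 nurse-hours to go.
Site-U (2.0): take the remaining 4 → done.
Site-8: unused.
Cost = 23×0.3 + 11×0.6 + 13×1.0 + 4×2.0 = 34.5.

34.5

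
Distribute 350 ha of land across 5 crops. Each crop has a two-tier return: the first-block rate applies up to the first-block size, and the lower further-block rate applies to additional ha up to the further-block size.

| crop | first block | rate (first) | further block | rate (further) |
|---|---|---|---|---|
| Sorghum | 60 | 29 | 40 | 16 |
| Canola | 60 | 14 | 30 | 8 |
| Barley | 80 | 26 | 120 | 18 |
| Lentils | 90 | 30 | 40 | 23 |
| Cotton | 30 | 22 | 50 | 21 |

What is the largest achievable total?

Treat each block as its own option and order by rate: Lentils/first 30 > Sorghum/first 29 > Barley/first 26 > Lentils/second 23 > Cotton/first 22 > Cotton/second 21 > Barley/second 18 > Sorghum/second 16 > Canola/first 14 > Canola/second 8.
Lentils first at 30: fill all 90 → 260 left.
Sorghum first at 29: fill all 60 → 200 left.
Barley first at 26: fill all 80 → 120 left.
Lentils/second (23): +40 → 80 left.
Cotton first at 22: fill all 30 → 50 left.
Fill Cotton second block (50 at 21) → 0 left.
Total = 30×90 + 29×60 + 26×80 + 23×40 + 22×30 + 21×50 = 9150.

9150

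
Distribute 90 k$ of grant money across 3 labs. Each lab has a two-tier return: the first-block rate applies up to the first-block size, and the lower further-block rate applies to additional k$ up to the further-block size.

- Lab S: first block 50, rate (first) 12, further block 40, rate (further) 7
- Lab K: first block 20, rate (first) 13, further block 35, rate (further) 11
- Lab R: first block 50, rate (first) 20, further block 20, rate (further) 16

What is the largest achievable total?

1580

Order all 6 blocks by rate: Lab R/first 20 > Lab R/second 16 > Lab K/first 13 > Lab S/first 12 > Lab K/second 11 > Lab S/second 7.
Fill Lab R first block (50 at 20) ; 40 left.
Fill Lab R second block (20 at 16) ; 20 left.
Fill Lab K first block (20 at 13) ; 0 left.
Total = 20×50 + 16×20 + 13×20 = 1580.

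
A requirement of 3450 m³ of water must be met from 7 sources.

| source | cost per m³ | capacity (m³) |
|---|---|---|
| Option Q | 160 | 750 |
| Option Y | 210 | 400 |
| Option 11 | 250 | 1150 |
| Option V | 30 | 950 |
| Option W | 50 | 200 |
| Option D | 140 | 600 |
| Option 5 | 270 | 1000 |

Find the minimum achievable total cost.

Fill from the cheapest source first.
Option V (30): use full 950 — 2500 m³ to go.
Option W at 50: take all 200 m³ — 2300 still needed.
Option D at 140: take all 600 m³ — 1700 still needed.
Take 750 from Option Q at 160 — need 950 more.
Take 400 from Option Y at 210 — need 550 more.
Take 550 from Option 11 at 250 to finish.
Option 5: unused.
Cost = 950×30 + 200×50 + 600×140 + 750×160 + 400×210 + 550×250 = 464000.

464000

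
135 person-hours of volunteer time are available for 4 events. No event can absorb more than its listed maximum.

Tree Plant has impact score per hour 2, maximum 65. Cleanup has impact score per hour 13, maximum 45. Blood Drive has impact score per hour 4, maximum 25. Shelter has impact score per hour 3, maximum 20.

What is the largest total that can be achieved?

Order the events by impact score per hour: Cleanup 13 > Blood Drive 4 > Shelter 3 > Tree Plant 2.
Cleanup: +45 to 45 (cap) ; 90 left.
Blood Drive: +25 to 25 (cap) ; 65 left.
Give Shelter 20 to hit its cap of 20 ; 45 left.
Tree Plant: +45 (room for 65) → 45. Pool exhausted.
Total = 2×45 + 13×45 + 4×25 + 3×20 = 835.

835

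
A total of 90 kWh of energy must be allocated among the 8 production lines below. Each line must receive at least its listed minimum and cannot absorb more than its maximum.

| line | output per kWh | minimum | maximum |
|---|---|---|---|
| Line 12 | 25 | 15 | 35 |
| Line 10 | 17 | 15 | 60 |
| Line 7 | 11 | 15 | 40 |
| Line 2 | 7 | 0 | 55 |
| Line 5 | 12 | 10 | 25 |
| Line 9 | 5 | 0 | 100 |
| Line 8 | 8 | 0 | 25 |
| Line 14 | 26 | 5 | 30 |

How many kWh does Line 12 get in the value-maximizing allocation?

Meeting every minimum uses 15+15+15+0+10+0+0+5 = 60 kWh, leaving 30.
Order the production lines by output per kWh: Line 14 26 > Line 12 25 > Line 10 17 > Line 5 12 > Line 7 11 > Line 8 8 > Line 2 7 > Line 9 5.
Give Line 14 25 more to hit its cap of 30 ; 5 left.
Line 12: +5 (room for 20) → 20. Pool exhausted.

20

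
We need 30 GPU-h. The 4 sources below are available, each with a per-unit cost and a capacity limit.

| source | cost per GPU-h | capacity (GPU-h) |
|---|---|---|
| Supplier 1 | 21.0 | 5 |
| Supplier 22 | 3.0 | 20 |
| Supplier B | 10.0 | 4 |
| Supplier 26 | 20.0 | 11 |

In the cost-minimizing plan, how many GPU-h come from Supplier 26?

6

Fill from the cheapest source first.
Supplier 22 at 3.0: take all 20 GPU-h — 10 still needed.
Supplier B at 10.0: take all 4 GPU-h — 6 still needed.
Supplier 26 (20.0): take the remaining 6 — done.
Supplier 1: unused.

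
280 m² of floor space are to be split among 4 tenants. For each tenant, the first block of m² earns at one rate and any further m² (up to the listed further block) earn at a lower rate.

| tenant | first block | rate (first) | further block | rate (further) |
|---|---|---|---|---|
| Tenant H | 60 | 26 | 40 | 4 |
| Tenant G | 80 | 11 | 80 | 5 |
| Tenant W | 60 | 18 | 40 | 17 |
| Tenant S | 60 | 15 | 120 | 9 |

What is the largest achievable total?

Order all 8 blocks by rate: Tenant H/tier1 26 > Tenant W/tier1 18 > Tenant W/tier2 17 > Tenant S/tier1 15 > Tenant G/tier1 11 > Tenant S/tier2 9 > Tenant G/tier2 5 > Tenant H/tier2 4.
Tenant H/tier1 (26): +60 → 220 left.
Tenant W/tier1 (18): +60 → 160 left.
Tenant W tier2 at 17: fill all 40 → 120 left.
Tenant S tier1 at 15: fill all 60 → 60 left.
60 remain; put them into Tenant G tier1 at 11.
Total = 26×60 + 18×60 + 17×40 + 15×60 + 11×60 = 4880.

4880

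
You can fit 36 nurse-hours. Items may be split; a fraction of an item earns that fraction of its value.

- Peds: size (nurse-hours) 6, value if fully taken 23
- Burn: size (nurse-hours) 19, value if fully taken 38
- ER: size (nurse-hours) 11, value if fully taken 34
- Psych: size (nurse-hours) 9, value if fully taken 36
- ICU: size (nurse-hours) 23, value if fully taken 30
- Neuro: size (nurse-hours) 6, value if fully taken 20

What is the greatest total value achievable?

121

Rank by value-to-size ratio: Psych 36/9≈4, Peds 23/6≈3.83, Neuro 20/6≈3.33, ER 34/11≈3.09, Burn 38/19≈2, ICU 30/23≈1.3.
Psych: take in full, 9 nurse-hours for value 36 — 27 left.
Take all of Peds (6 nurse-hours, value 23) — 21 nurse-hours left.
Take all of Neuro (6 nurse-hours, value 20) — 15 nurse-hours left.
ER: take in full, 11 nurse-hours for value 34 — 4 left.
Only 4 nurse-hours remain; take 4/19 of Burn for value 38×4/19 = 8.
Total value = 121.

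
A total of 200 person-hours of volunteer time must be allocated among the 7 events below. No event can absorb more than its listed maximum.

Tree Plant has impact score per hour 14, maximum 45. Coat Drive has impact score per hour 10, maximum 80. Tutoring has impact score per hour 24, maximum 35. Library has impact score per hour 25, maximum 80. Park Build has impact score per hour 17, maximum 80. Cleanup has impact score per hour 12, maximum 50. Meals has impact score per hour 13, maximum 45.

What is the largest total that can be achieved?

Rank by impact score per hour: Library 25 > Tutoring 24 > Park Build 17 > Tree Plant 14 > Meals 13 > Cleanup 12 > Coat Drive 10.
Library: +80 to 80 (cap) → 120 left.
Tutoring: +35 to 35 (cap) → 85 left.
Give Park Build 80 to hit its cap of 80 → 5 left.
Only 5 left; Tree Plant takes them to reach 5.
Total = 14×5 + 24×35 + 25×80 + 17×80 = 4270.

4270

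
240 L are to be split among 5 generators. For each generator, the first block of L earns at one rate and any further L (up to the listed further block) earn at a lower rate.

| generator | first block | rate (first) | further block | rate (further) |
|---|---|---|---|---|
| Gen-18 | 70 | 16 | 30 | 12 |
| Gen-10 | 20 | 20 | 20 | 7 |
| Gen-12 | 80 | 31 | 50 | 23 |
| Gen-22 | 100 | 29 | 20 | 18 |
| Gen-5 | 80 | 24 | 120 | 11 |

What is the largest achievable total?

Treat each block as its own option and order by rate: Gen-12/tier1 31 > Gen-22/tier1 29 > Gen-5/tier1 24 > Gen-12/tier2 23 > Gen-10/tier1 20 > Gen-22/tier2 18 > Gen-18/tier1 16 > Gen-18/tier2 12 > Gen-5/tier2 11 > Gen-10/tier2 7.
Gen-12 tier1 at 31: fill all 80 — 160 left.
Fill Gen-22 tier1 block (100 at 29) — 60 left.
Gen-5 tier1 at 24: only 60 left, fill 60.
Total = 31×80 + 29×100 + 24×60 = 6820.

6820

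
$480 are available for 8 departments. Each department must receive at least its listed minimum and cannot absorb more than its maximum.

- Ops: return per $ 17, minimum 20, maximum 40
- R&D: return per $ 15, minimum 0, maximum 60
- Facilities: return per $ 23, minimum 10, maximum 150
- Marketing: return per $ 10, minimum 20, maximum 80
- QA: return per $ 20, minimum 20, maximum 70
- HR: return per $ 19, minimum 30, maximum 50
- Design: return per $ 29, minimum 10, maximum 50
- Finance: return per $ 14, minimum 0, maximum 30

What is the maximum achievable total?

Meeting every minimum uses 20+0+10+20+20+30+10+0 = 110 $, leaving 370.
Order the departments by return per $: Design 29 > Facilities 23 > QA 20 > HR 19 > Ops 17 > R&D 15 > Finance 14 > Marketing 10.
Design takes 40 more to reach its cap of 50 — 330 left.
Facilities: +140 to 150 (cap) — 190 left.
QA takes 50 more to reach its cap of 70 — 140 left.
HR takes 20 more to reach its cap of 50 — 120 left.
Ops takes 20 more to reach its cap of 40 — 100 left.
Give R&D 60 more to hit its cap of 60 — 40 left.
Finance takes 30 more to reach its cap of 30 — 10 left.
Marketing: +10 (room for 60) → 30. Pool exhausted.
Total = 17×40 + 15×60 + 23×150 + 10×30 + 20×70 + 19×50 + 29×50 + 14×30 = 9550.

9550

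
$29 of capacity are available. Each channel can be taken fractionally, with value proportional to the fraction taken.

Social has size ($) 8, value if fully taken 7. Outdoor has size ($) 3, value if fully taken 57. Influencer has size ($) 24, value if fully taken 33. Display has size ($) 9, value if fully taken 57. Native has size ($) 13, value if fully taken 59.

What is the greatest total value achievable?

178.5

Rank by value-to-size ratio: Outdoor 57/3≈19, Display 57/9≈6.33, Native 59/13≈4.54, Influencer 33/24≈1.38, Social 7/8≈0.875.
All 3 $ of Outdoor fit (value 57) — 26 remain.
Take all of Display (9 $, value 57) — 17 $ left.
Take all of Native (13 $, value 59) — 4 $ left.
Fill the last 4 $ with part of Influencer: 4/24 of it earns 5.5.
Total value = 178.5.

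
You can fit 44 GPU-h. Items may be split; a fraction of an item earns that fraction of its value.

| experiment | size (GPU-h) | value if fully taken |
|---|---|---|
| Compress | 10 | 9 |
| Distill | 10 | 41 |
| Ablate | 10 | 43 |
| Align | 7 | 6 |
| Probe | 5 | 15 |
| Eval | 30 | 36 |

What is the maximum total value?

Best value per unit of size first: Ablate 43/10≈4.3, Distill 41/10≈4.1, Probe 15/5≈3, Eval 36/30≈1.2, Compress 9/10≈0.9, Align 6/7≈0.857.
Take all of Ablate (10 GPU-h, value 43) — 34 GPU-h left.
Take all of Distill (10 GPU-h, value 41) — 24 GPU-h left.
Take all of Probe (5 GPU-h, value 15) — 19 GPU-h left.
Fill the last 19 GPU-h with part of Eval: 19/30 of it earns 22.8.
Total value = 121.8.

121.8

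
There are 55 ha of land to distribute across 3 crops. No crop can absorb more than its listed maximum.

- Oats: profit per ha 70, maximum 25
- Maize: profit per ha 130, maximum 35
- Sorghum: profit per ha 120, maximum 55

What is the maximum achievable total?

Rank by profit per ha: Maize 130 > Sorghum 120 > Oats 70.
Maize takes 35 to reach its cap of 35 ; 20 left.
Sorghum: +20 (room for 55) → 20. Pool exhausted.
Total = 130×35 + 120×20 = 6950.

6950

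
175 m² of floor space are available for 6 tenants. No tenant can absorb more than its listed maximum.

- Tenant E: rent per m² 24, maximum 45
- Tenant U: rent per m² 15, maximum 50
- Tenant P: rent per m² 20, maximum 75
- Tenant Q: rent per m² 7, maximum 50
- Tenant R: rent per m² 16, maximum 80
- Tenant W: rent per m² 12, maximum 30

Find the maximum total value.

Rank by rent per m²: Tenant E 24 > Tenant P 20 > Tenant R 16 > Tenant U 15 > Tenant W 12 > Tenant Q 7.
Tenant E takes 45 to reach its cap of 45 — 130 left.
Tenant P: +75 to 75 (cap) — 55 left.
Only 55 left; Tenant R takes them to reach 55.
Total = 24×45 + 20×75 + 16×55 = 3460.

3460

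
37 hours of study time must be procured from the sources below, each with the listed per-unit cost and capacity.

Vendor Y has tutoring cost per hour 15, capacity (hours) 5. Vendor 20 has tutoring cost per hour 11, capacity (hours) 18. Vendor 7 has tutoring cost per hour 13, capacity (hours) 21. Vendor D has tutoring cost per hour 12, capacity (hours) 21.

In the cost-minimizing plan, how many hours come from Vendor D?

Use sources in increasing cost order.
Vendor 20 at 11: take all 18 hours ; 19 still needed.
Vendor D (12): take the remaining 19 ; done.
Vendor 7, Vendor Y: unused.

19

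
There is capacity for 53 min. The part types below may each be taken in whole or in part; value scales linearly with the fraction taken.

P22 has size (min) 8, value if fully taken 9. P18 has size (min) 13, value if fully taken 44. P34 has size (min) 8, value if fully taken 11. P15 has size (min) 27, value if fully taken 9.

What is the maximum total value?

Sort by value density: P18 44/13≈3.38, P34 11/8≈1.38, P22 9/8≈1.12, P15 9/27≈0.333.
P18: take in full, 13 min for value 44 ; 40 left.
Take all of P34 (8 min, value 11) ; 32 min left.
All 8 min of P22 fit (value 9) ; 24 remain.
Fill the last 24 min with part of P15: 24/27 of it earns 8.
Total value = 72.

72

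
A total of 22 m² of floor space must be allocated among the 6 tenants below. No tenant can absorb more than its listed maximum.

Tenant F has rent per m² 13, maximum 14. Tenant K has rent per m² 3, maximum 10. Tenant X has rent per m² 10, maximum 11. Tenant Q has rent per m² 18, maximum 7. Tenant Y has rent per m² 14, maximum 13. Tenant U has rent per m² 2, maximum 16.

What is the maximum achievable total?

334

Highest rent per m² first: Tenant Q 18 > Tenant Y 14 > Tenant F 13 > Tenant X 10 > Tenant K 3 > Tenant U 2.
Give Tenant Q 7 to hit its cap of 7 → 15 left.
Tenant Y takes 13 to reach its cap of 13 → 2 left.
Only 2 left; Tenant F takes them to reach 2.
Total = 13×2 + 18×7 + 14×13 = 334.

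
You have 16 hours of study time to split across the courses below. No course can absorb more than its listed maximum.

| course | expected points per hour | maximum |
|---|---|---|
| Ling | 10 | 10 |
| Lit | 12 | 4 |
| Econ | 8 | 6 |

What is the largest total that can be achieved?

164

Highest expected points per hour first: Lit 12 > Ling 10 > Econ 8.
Lit takes 4 to reach its cap of 4 — 12 left.
Give Ling 10 to hit its cap of 10 — 2 left.
Econ: +2 (room for 6) → 2. Pool exhausted.
Total = 10×10 + 12×4 + 8×2 = 164.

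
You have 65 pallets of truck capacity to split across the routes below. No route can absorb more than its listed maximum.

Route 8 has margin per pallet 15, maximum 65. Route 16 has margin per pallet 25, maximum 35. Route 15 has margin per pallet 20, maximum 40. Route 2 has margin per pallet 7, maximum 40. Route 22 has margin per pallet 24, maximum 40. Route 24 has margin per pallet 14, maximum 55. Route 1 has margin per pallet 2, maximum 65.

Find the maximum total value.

1595

Order the routes by margin per pallet: Route 16 25 > Route 22 24 > Route 15 20 > Route 8 15 > Route 24 14 > Route 2 7 > Route 1 2.
Route 16: +35 to 35 (cap) → 30 left.
Only 30 left; Route 22 takes them to reach 30.
Total = 25×35 + 24×30 = 1595.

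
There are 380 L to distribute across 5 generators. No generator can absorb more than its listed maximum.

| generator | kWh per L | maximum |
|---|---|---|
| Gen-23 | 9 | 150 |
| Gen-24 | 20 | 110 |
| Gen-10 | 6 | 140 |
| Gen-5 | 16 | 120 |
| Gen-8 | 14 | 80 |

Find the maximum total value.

Highest kWh per L first: Gen-24 20 > Gen-5 16 > Gen-8 14 > Gen-23 9 > Gen-10 6.
Gen-24 takes 110 to reach its cap of 110 → 270 left.
Gen-5: +120 to 120 (cap) → 150 left.
Gen-8: +80 to 80 (cap) → 70 left.
Gen-23: +70 (room for 150) → 70. Pool exhausted.
Total = 9×70 + 20×110 + 16×120 + 14×80 = 5870.

5870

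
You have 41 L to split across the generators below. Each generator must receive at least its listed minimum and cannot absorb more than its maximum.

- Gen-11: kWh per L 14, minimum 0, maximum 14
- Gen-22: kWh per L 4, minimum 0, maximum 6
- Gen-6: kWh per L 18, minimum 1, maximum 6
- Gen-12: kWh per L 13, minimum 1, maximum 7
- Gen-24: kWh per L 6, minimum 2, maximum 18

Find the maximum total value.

479

Meeting every minimum uses 0+0+1+1+2 = 4 L, leaving 37.
Rank by kWh per L: Gen-6 18 > Gen-11 14 > Gen-12 13 > Gen-24 6 > Gen-22 4.
Gen-6 takes 5 more to reach its cap of 6 ; 32 left.
Gen-11: +14 to 14 (cap) ; 18 left.
Give Gen-12 6 more to hit its cap of 7 ; 12 left.
Only 12 left; Gen-24 takes them to reach 14.
Total = 14×14 + 18×6 + 13×7 + 6×14 = 479.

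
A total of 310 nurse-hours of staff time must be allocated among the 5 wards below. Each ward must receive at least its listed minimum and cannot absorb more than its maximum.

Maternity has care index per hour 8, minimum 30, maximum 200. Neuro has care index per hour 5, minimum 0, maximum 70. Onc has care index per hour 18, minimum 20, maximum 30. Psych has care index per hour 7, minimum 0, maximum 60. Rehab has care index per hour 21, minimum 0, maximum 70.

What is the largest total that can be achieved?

Meeting every minimum uses 30+0+20+0+0 = 50 nurse-hours, leaving 260.
Order the wards by care index per hour: Rehab 21 > Onc 18 > Maternity 8 > Psych 7 > Neuro 5.
Rehab: +70 to 70 (cap) — 190 left.
Give Onc 10 more to hit its cap of 30 — 180 left.
Maternity: +170 to 200 (cap) — 10 left.
Only 10 left; Psych takes them to reach 10.
Total = 8×200 + 18×30 + 7×10 + 21×70 = 3680.

3680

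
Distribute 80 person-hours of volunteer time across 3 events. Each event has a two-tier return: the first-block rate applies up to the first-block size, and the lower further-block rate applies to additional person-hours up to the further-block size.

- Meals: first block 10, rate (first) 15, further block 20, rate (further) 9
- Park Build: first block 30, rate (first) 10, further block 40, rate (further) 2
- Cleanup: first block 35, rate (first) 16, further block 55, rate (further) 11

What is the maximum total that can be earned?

Treat each block as its own option and order by rate: Cleanup/tier1 16 > Meals/tier1 15 > Cleanup/tier2 11 > Park Build/tier1 10 > Meals/tier2 9 > Park Build/tier2 2.
Fill Cleanup tier1 block (35 at 16) ; 45 left.
Fill Meals tier1 block (10 at 15) ; 35 left.
Cleanup/tier2: +35 of 55 at 11; pool empty.
Total = 16×35 + 15×10 + 11×35 = 1095.

1095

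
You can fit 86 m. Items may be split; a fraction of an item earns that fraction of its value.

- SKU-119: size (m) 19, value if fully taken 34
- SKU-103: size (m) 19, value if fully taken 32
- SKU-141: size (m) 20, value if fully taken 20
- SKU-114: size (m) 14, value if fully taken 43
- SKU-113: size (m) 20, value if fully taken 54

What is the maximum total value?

Best value per unit of size first: SKU-114 43/14≈3.07, SKU-113 54/20≈2.7, SKU-119 34/19≈1.79, SKU-103 32/19≈1.68, SKU-141 20/20≈1.
All 14 m of SKU-114 fit (value 43) — 72 remain.
SKU-113: take in full, 20 m for value 54 — 52 left.
All 19 m of SKU-119 fit (value 34) — 33 remain.
Take all of SKU-103 (19 m, value 32) — 14 m left.
14 m left: a 14/20 share of SKU-141 gives 20×14/20 = 14.
Total value = 177.

177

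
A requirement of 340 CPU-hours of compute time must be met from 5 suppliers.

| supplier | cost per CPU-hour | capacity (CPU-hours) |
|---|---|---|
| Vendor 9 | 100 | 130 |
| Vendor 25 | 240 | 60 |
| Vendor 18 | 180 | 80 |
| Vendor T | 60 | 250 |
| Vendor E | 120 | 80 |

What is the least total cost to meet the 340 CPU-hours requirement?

Cheapest first:
Vendor T at 60: take all 250 CPU-hours ; 90 still needed.
Take 90 from Vendor 9 at 100 to finish.
Vendor E, Vendor 18, Vendor 25: unused.
Cost = 250×60 + 90×100 = 24000.

24000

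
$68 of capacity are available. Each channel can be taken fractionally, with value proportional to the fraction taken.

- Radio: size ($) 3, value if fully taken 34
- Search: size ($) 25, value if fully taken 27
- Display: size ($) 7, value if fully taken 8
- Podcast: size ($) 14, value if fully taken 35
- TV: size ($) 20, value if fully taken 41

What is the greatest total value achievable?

143.92

Sort by value density: Radio 34/3≈11.3, Podcast 35/14≈2.5, TV 41/20≈2.05, Display 8/7≈1.14, Search 27/25≈1.08.
Take all of Radio (3 $, value 34) → 65 $ left.
Podcast: take in full, 14 $ for value 35 → 51 left.
Take all of TV (20 $, value 41) → 31 $ left.
Take all of Display (7 $, value 8) → 24 $ left.
Fill the last 24 $ with part of Search: 24/25 of it earns 25.92.
Total value = 143.92.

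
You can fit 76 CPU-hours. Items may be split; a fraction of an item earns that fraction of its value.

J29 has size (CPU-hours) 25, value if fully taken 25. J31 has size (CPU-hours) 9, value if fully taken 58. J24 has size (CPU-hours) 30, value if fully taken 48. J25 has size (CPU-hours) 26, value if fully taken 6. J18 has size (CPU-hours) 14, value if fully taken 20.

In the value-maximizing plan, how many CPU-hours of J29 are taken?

23

Rank by value-to-size ratio: J31 58/9≈6.44, J24 48/30≈1.6, J18 20/14≈1.43, J29 25/25≈1, J25 6/26≈0.231.
All 9 CPU-hours of J31 fit (value 58) → 67 remain.
Take all of J24 (30 CPU-hours, value 48) → 37 CPU-hours left.
J18: take in full, 14 CPU-hours for value 20 → 23 left.
Fill the last 23 CPU-hours with part of J29: 23/25 of it earns 23.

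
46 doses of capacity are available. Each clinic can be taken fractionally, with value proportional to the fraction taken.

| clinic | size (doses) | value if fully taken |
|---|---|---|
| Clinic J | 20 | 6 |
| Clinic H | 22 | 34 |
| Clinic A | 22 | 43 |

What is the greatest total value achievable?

77.6

Rank by value-to-size ratio: Clinic A 43/22≈1.95, Clinic H 34/22≈1.55, Clinic J 6/20≈0.3.
All 22 doses of Clinic A fit (value 43) → 24 remain.
Clinic H: take in full, 22 doses for value 34 → 2 left.
Only 2 doses remain; take 2/20 of Clinic J for value 6×2/20 = 0.6.
Total value = 77.6.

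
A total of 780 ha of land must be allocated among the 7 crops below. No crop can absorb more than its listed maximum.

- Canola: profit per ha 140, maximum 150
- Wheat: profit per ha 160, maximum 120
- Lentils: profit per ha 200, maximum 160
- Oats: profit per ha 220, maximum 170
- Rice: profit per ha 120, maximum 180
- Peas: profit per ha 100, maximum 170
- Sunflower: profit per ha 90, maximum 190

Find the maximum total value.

131200

Highest profit per ha first: Oats 220 > Lentils 200 > Wheat 160 > Canola 140 > Rice 120 > Peas 100 > Sunflower 90.
Oats: +170 to 170 (cap) ; 610 left.
Lentils takes 160 to reach its cap of 160 ; 450 left.
Wheat: +120 to 120 (cap) ; 330 left.
Give Canola 150 to hit its cap of 150 ; 180 left.
Rice: +180 to 180 (cap) ; 0 left.
Total = 140×150 + 160×120 + 200×160 + 220×170 + 120×180 = 131200.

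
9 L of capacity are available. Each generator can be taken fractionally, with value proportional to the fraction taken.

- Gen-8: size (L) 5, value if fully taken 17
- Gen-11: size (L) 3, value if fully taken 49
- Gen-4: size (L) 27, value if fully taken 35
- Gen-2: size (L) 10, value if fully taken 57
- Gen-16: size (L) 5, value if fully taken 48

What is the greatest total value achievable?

102.7

Best value per unit of size first: Gen-11 49/3≈16.3, Gen-16 48/5≈9.6, Gen-2 57/10≈5.7, Gen-8 17/5≈3.4, Gen-4 35/27≈1.3.
Gen-11: take in full, 3 L for value 49 → 6 left.
Gen-16: take in full, 5 L for value 48 → 1 left.
Only 1 L remain; take 1/10 of Gen-2 for value 57×1/10 = 5.7.
Total value = 102.7.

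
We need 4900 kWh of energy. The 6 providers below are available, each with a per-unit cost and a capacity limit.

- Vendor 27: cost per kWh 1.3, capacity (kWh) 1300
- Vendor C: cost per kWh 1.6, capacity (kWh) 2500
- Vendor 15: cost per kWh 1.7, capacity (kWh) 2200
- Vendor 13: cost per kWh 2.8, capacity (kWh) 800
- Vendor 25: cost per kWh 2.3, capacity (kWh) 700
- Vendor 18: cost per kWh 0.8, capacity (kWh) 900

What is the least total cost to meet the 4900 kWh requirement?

6750

Use providers in increasing cost order.
Vendor 18 at 0.8: take all 900 kWh → 4000 still needed.
Vendor 27 (1.3): use full 1300 → 2700 kWh to go.
Vendor C (1.6): use full 2500 → 200 kWh to go.
Vendor 15 (1.7): take the remaining 200 → done.
Vendor 25, Vendor 13: unused.
Cost = 900×0.8 + 1300×1.3 + 2500×1.6 + 200×1.7 = 6750.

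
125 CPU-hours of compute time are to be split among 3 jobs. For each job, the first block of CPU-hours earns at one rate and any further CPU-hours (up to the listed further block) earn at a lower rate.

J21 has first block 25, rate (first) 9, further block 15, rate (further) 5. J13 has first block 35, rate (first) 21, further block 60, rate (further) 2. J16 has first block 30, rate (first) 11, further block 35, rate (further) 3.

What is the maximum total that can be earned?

1425

Order all 6 blocks by rate: J13/T1 21 > J16/T1 11 > J21/T1 9 > J21/T2 5 > J16/T2 3 > J13/T2 2.
Fill J13 T1 block (35 at 21) — 90 left.
Fill J16 T1 block (30 at 11) — 60 left.
J21/T1 (9): +25 — 35 left.
J21 T2 at 5: fill all 15 — 20 left.
20 remain; put them into J16 T2 at 3.
Total = 21×35 + 11×30 + 9×25 + 5×15 + 3×20 = 1425.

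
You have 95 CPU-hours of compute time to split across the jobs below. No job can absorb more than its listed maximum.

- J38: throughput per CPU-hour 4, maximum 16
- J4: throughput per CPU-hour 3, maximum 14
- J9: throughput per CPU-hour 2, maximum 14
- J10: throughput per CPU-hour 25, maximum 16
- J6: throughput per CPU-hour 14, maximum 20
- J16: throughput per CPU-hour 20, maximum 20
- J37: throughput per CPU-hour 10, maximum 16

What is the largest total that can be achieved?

1325

Highest throughput per CPU-hour first: J10 25 > J16 20 > J6 14 > J37 10 > J38 4 > J4 3 > J9 2.
J10: +16 to 16 (cap) ; 79 left.
J16 takes 20 to reach its cap of 20 ; 59 left.
Give J6 20 to hit its cap of 20 ; 39 left.
Give J37 16 to hit its cap of 16 ; 23 left.
J38 takes 16 to reach its cap of 16 ; 7 left.
J4 has room for 14 but only 7 remain, so it gets 7.
Total = 4×16 + 3×7 + 25×16 + 14×20 + 20×20 + 10×16 = 1325.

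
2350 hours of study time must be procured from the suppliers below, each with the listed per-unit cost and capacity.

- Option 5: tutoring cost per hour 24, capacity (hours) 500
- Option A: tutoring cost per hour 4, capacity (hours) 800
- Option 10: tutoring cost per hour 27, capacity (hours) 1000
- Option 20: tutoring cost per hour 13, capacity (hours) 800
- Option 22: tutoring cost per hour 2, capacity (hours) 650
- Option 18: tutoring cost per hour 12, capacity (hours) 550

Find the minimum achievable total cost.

15650

Cheapest first:
Take 650 from Option 22 at 2 ; need 1700 more.
Option A at 4: take all 800 hours ; 900 still needed.
Take 550 from Option 18 at 12 ; need 350 more.
Take 350 from Option 20 at 13 to finish.
Option 5, Option 10: unused.
Cost = 650×2 + 800×4 + 550×12 + 350×13 = 15650.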